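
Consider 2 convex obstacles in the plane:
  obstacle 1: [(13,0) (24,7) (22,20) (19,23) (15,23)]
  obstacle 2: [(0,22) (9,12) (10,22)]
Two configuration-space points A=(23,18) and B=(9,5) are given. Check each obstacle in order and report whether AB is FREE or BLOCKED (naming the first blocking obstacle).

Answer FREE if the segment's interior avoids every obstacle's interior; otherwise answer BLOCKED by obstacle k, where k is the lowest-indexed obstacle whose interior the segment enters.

Obstacle 1 [(13,0) (24,7) (22,20) (19,23) (15,23)]:
  edge (13,0)–(24,7): clear
  edge (24,7)–(22,20): crosses AB
  edge (22,20)–(19,23): clear
  edge (19,23)–(15,23): clear
  edge (15,23)–(13,0): crosses AB
  → BLOCKED
Obstacle 2 [(0,22) (9,12) (10,22)]:
  edge (0,22)–(9,12): clear
  edge (9,12)–(10,22): clear
  edge (10,22)–(0,22): clear
  midpoint (16,23/2) outside
  → clear

BLOCKED by obstacle 1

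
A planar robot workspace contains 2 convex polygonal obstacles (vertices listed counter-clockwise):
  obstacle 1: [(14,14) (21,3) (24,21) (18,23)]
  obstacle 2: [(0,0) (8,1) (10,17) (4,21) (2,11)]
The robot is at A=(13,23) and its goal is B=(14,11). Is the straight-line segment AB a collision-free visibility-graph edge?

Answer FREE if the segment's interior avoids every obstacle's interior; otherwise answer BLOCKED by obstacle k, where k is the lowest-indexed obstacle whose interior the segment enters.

FREE

Obstacle 1 [(14,14) (21,3) (24,21) (18,23)]:
  edge (14,14)–(21,3): clear
  edge (21,3)–(24,21): clear
  edge (24,21)–(18,23): clear
  edge (18,23)–(14,14): clear
  midpoint (27/2,17) outside
  → clear
Obstacle 2 [(0,0) (8,1) (10,17) (4,21) (2,11)]:
  edge (0,0)–(8,1): clear
  edge (8,1)–(10,17): clear
  edge (10,17)–(4,21): clear
  edge (4,21)–(2,11): clear
  edge (2,11)–(0,0): clear
  midpoint (27/2,17) outside
  → clear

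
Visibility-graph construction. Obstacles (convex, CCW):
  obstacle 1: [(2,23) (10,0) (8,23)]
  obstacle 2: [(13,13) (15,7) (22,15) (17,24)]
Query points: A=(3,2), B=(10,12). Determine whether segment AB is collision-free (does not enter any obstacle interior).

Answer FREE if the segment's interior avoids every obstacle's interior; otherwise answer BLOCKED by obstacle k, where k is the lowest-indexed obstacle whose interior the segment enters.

BLOCKED by obstacle 1

Obstacle 1 [(2,23) (10,0) (8,23)]:
  edge (2,23)–(10,0): crosses AB
  edge (10,0)–(8,23): crosses AB
  edge (8,23)–(2,23): clear
  → BLOCKED
Obstacle 2 [(13,13) (15,7) (22,15) (17,24)]:
  edge (13,13)–(15,7): clear
  edge (15,7)–(22,15): clear
  edge (22,15)–(17,24): clear
  edge (17,24)–(13,13): clear
  midpoint (13/2,7) outside
  → clear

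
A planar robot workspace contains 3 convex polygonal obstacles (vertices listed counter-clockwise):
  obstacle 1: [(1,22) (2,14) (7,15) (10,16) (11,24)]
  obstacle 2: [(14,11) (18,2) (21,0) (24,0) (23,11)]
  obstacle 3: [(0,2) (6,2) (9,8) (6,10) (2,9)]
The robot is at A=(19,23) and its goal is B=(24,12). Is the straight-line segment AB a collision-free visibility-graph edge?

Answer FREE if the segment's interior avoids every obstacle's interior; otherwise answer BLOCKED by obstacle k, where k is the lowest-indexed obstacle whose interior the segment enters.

Obstacle 1 [(1,22) (2,14) (7,15) (10,16) (11,24)]:
  edge (1,22)–(2,14): clear
  edge (2,14)–(7,15): clear
  edge (7,15)–(10,16): clear
  edge (10,16)–(11,24): clear
  edge (11,24)–(1,22): clear
  midpoint (43/2,35/2) outside
  → clear
Obstacle 2 [(14,11) (18,2) (21,0) (24,0) (23,11)]:
  edge (14,11)–(18,2): clear
  edge (18,2)–(21,0): clear
  edge (21,0)–(24,0): clear
  edge (24,0)–(23,11): clear
  edge (23,11)–(14,11): clear
  midpoint (43/2,35/2) outside
  → clear
Obstacle 3 [(0,2) (6,2) (9,8) (6,10) (2,9)]:
  edge (0,2)–(6,2): clear
  edge (6,2)–(9,8): clear
  edge (9,8)–(6,10): clear
  edge (6,10)–(2,9): clear
  edge (2,9)–(0,2): clear
  midpoint (43/2,35/2) outside
  → clear

FREE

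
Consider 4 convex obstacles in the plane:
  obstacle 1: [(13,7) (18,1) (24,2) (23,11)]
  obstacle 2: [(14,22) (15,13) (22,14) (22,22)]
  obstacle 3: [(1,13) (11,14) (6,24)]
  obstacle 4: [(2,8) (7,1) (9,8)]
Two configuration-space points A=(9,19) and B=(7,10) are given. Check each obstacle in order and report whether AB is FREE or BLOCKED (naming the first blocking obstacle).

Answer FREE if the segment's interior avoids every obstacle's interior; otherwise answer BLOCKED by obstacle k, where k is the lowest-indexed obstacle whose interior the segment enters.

Obstacle 1 [(13,7) (18,1) (24,2) (23,11)]:
  edge (13,7)–(18,1): clear
  edge (18,1)–(24,2): clear
  edge (24,2)–(23,11): clear
  edge (23,11)–(13,7): clear
  midpoint (8,29/2) outside
  → clear
Obstacle 2 [(14,22) (15,13) (22,14) (22,22)]:
  edge (14,22)–(15,13): clear
  edge (15,13)–(22,14): clear
  edge (22,14)–(22,22): clear
  edge (22,22)–(14,22): clear
  midpoint (8,29/2) outside
  → clear
Obstacle 3 [(1,13) (11,14) (6,24)]:
  edge (1,13)–(11,14): crosses AB
  edge (11,14)–(6,24): crosses AB
  edge (6,24)–(1,13): clear
  → BLOCKED
Obstacle 4 [(2,8) (7,1) (9,8)]:
  edge (2,8)–(7,1): clear
  edge (7,1)–(9,8): clear
  edge (9,8)–(2,8): clear
  midpoint (8,29/2) outside
  → clear

BLOCKED by obstacle 3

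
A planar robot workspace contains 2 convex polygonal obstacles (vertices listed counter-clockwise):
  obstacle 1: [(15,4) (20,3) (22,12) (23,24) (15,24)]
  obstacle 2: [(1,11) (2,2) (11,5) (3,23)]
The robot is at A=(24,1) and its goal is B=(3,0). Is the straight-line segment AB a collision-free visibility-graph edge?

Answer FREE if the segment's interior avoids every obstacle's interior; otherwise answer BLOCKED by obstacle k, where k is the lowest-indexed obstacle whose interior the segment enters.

Obstacle 1 [(15,4) (20,3) (22,12) (23,24) (15,24)]:
  edge (15,4)–(20,3): clear
  edge (20,3)–(22,12): clear
  edge (22,12)–(23,24): clear
  edge (23,24)–(15,24): clear
  edge (15,24)–(15,4): clear
  midpoint (27/2,1/2) outside
  → clear
Obstacle 2 [(1,11) (2,2) (11,5) (3,23)]:
  edge (1,11)–(2,2): clear
  edge (2,2)–(11,5): clear
  edge (11,5)–(3,23): clear
  edge (3,23)–(1,11): clear
  midpoint (27/2,1/2) outside
  → clear

FREE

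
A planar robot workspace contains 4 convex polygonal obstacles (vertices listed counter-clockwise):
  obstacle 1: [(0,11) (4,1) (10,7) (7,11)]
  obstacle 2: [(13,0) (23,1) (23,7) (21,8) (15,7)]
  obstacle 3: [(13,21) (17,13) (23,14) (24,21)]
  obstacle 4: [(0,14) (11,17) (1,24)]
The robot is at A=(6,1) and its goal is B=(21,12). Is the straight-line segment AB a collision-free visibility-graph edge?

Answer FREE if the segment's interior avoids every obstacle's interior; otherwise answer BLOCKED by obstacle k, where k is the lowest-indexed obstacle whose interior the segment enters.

Obstacle 1 [(0,11) (4,1) (10,7) (7,11)]:
  edge (0,11)–(4,1): clear
  edge (4,1)–(10,7): clear
  edge (10,7)–(7,11): clear
  edge (7,11)–(0,11): clear
  midpoint (27/2,13/2) outside
  → clear
Obstacle 2 [(13,0) (23,1) (23,7) (21,8) (15,7)]:
  edge (13,0)–(23,1): clear
  edge (23,1)–(23,7): clear
  edge (23,7)–(21,8): clear
  edge (21,8)–(15,7): clear
  edge (15,7)–(13,0): clear
  midpoint (27/2,13/2) outside
  → clear
Obstacle 3 [(13,21) (17,13) (23,14) (24,21)]:
  edge (13,21)–(17,13): clear
  edge (17,13)–(23,14): clear
  edge (23,14)–(24,21): clear
  edge (24,21)–(13,21): clear
  midpoint (27/2,13/2) outside
  → clear
Obstacle 4 [(0,14) (11,17) (1,24)]:
  edge (0,14)–(11,17): clear
  edge (11,17)–(1,24): clear
  edge (1,24)–(0,14): clear
  midpoint (27/2,13/2) outside
  → clear

FREE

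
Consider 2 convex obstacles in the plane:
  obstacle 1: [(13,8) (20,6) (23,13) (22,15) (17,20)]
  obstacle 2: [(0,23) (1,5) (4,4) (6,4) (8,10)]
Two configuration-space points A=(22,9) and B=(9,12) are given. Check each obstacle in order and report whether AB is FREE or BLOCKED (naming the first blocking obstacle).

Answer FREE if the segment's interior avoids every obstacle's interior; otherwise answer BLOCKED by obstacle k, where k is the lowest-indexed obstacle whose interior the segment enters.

BLOCKED by obstacle 1

Obstacle 1 [(13,8) (20,6) (23,13) (22,15) (17,20)]:
  edge (13,8)–(20,6): clear
  edge (20,6)–(23,13): crosses AB
  edge (23,13)–(22,15): clear
  edge (22,15)–(17,20): clear
  edge (17,20)–(13,8): crosses AB
  → BLOCKED
Obstacle 2 [(0,23) (1,5) (4,4) (6,4) (8,10)]:
  edge (0,23)–(1,5): clear
  edge (1,5)–(4,4): clear
  edge (4,4)–(6,4): clear
  edge (6,4)–(8,10): clear
  edge (8,10)–(0,23): clear
  midpoint (31/2,21/2) outside
  → clear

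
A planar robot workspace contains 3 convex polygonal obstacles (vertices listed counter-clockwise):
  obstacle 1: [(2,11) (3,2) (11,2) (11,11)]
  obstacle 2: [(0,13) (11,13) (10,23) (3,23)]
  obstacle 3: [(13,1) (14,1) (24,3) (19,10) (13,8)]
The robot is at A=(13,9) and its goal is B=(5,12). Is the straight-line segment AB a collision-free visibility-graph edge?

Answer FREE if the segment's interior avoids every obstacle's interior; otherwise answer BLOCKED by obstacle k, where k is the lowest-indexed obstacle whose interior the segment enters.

Obstacle 1 [(2,11) (3,2) (11,2) (11,11)]:
  edge (2,11)–(3,2): clear
  edge (3,2)–(11,2): clear
  edge (11,2)–(11,11): crosses AB
  edge (11,11)–(2,11): crosses AB
  → BLOCKED
Obstacle 2 [(0,13) (11,13) (10,23) (3,23)]:
  edge (0,13)–(11,13): clear
  edge (11,13)–(10,23): clear
  edge (10,23)–(3,23): clear
  edge (3,23)–(0,13): clear
  midpoint (9,21/2) outside
  → clear
Obstacle 3 [(13,1) (14,1) (24,3) (19,10) (13,8)]:
  edge (13,1)–(14,1): clear
  edge (14,1)–(24,3): clear
  edge (24,3)–(19,10): clear
  edge (19,10)–(13,8): clear
  edge (13,8)–(13,1): clear
  midpoint (9,21/2) outside
  → clear

BLOCKED by obstacle 1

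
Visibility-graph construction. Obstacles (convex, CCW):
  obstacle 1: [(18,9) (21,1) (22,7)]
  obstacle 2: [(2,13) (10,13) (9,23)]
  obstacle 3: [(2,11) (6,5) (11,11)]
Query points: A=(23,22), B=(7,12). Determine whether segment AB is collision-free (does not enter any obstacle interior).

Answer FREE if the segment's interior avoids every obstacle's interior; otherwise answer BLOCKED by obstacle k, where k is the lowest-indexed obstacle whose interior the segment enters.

Obstacle 1 [(18,9) (21,1) (22,7)]:
  edge (18,9)–(21,1): clear
  edge (21,1)–(22,7): clear
  edge (22,7)–(18,9): clear
  midpoint (15,17) outside
  → clear
Obstacle 2 [(2,13) (10,13) (9,23)]:
  edge (2,13)–(10,13): crosses AB
  edge (10,13)–(9,23): crosses AB
  edge (9,23)–(2,13): clear
  → BLOCKED
Obstacle 3 [(2,11) (6,5) (11,11)]:
  edge (2,11)–(6,5): clear
  edge (6,5)–(11,11): clear
  edge (11,11)–(2,11): clear
  midpoint (15,17) outside
  → clear

BLOCKED by obstacle 2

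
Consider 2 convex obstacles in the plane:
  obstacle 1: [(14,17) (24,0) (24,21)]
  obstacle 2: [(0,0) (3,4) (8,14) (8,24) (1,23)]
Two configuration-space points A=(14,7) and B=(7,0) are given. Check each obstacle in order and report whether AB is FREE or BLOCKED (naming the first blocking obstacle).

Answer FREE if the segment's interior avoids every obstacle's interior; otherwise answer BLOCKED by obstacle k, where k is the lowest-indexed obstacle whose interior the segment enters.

FREE

Obstacle 1 [(14,17) (24,0) (24,21)]:
  edge (14,17)–(24,0): clear
  edge (24,0)–(24,21): clear
  edge (24,21)–(14,17): clear
  midpoint (21/2,7/2) outside
  → clear
Obstacle 2 [(0,0) (3,4) (8,14) (8,24) (1,23)]:
  edge (0,0)–(3,4): clear
  edge (3,4)–(8,14): clear
  edge (8,14)–(8,24): clear
  edge (8,24)–(1,23): clear
  edge (1,23)–(0,0): clear
  midpoint (21/2,7/2) outside
  → clear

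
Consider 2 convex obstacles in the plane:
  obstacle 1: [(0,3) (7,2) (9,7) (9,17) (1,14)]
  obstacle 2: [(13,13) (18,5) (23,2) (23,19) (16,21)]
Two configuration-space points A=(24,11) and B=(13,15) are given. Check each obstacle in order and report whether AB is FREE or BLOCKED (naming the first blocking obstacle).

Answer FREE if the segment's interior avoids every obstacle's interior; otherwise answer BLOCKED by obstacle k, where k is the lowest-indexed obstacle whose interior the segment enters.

BLOCKED by obstacle 2

Obstacle 1 [(0,3) (7,2) (9,7) (9,17) (1,14)]:
  edge (0,3)–(7,2): clear
  edge (7,2)–(9,7): clear
  edge (9,7)–(9,17): clear
  edge (9,17)–(1,14): clear
  edge (1,14)–(0,3): clear
  midpoint (37/2,13) outside
  → clear
Obstacle 2 [(13,13) (18,5) (23,2) (23,19) (16,21)]:
  edge (13,13)–(18,5): clear
  edge (18,5)–(23,2): clear
  edge (23,2)–(23,19): crosses AB
  edge (23,19)–(16,21): clear
  edge (16,21)–(13,13): crosses AB
  → BLOCKED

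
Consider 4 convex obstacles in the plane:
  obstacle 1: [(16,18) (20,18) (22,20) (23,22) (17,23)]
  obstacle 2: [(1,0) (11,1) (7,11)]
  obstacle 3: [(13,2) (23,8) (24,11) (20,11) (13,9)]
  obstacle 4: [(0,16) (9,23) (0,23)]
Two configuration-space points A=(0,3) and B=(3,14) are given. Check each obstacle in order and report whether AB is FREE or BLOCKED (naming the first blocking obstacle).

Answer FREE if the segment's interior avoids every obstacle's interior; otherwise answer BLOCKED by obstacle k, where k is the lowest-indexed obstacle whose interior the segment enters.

Obstacle 1 [(16,18) (20,18) (22,20) (23,22) (17,23)]:
  edge (16,18)–(20,18): clear
  edge (20,18)–(22,20): clear
  edge (22,20)–(23,22): clear
  edge (23,22)–(17,23): clear
  edge (17,23)–(16,18): clear
  midpoint (3/2,17/2) outside
  → clear
Obstacle 2 [(1,0) (11,1) (7,11)]:
  edge (1,0)–(11,1): clear
  edge (11,1)–(7,11): clear
  edge (7,11)–(1,0): clear
  midpoint (3/2,17/2) outside
  → clear
Obstacle 3 [(13,2) (23,8) (24,11) (20,11) (13,9)]:
  edge (13,2)–(23,8): clear
  edge (23,8)–(24,11): clear
  edge (24,11)–(20,11): clear
  edge (20,11)–(13,9): clear
  edge (13,9)–(13,2): clear
  midpoint (3/2,17/2) outside
  → clear
Obstacle 4 [(0,16) (9,23) (0,23)]:
  edge (0,16)–(9,23): clear
  edge (9,23)–(0,23): clear
  edge (0,23)–(0,16): clear
  midpoint (3/2,17/2) outside
  → clear

FREE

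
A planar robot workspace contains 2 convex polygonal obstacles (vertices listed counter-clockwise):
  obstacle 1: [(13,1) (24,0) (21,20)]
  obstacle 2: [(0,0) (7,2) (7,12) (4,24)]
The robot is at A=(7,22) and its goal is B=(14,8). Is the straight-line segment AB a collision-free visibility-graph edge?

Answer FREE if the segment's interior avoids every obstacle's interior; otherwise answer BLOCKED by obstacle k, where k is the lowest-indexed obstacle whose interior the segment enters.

Obstacle 1 [(13,1) (24,0) (21,20)]:
  edge (13,1)–(24,0): clear
  edge (24,0)–(21,20): clear
  edge (21,20)–(13,1): clear
  midpoint (21/2,15) outside
  → clear
Obstacle 2 [(0,0) (7,2) (7,12) (4,24)]:
  edge (0,0)–(7,2): clear
  edge (7,2)–(7,12): clear
  edge (7,12)–(4,24): clear
  edge (4,24)–(0,0): clear
  midpoint (21/2,15) outside
  → clear

FREE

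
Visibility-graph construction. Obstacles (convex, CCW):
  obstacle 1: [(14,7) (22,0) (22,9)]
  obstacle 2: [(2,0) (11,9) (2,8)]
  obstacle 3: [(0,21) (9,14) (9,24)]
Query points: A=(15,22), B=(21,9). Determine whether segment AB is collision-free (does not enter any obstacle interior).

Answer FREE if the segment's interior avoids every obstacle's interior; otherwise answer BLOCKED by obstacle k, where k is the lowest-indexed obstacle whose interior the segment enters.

Obstacle 1 [(14,7) (22,0) (22,9)]:
  edge (14,7)–(22,0): clear
  edge (22,0)–(22,9): clear
  edge (22,9)–(14,7): clear
  midpoint (18,31/2) outside
  → clear
Obstacle 2 [(2,0) (11,9) (2,8)]:
  edge (2,0)–(11,9): clear
  edge (11,9)–(2,8): clear
  edge (2,8)–(2,0): clear
  midpoint (18,31/2) outside
  → clear
Obstacle 3 [(0,21) (9,14) (9,24)]:
  edge (0,21)–(9,14): clear
  edge (9,14)–(9,24): clear
  edge (9,24)–(0,21): clear
  midpoint (18,31/2) outside
  → clear

FREE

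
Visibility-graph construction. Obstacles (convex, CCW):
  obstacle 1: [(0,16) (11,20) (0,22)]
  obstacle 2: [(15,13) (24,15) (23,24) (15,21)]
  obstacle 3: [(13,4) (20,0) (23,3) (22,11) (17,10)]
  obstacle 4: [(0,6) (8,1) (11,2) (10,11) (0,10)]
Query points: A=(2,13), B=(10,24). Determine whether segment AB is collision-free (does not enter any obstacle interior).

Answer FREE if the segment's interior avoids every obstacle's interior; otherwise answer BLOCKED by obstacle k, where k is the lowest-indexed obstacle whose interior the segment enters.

BLOCKED by obstacle 1

Obstacle 1 [(0,16) (11,20) (0,22)]:
  edge (0,16)–(11,20): crosses AB
  edge (11,20)–(0,22): crosses AB
  edge (0,22)–(0,16): clear
  → BLOCKED
Obstacle 2 [(15,13) (24,15) (23,24) (15,21)]:
  edge (15,13)–(24,15): clear
  edge (24,15)–(23,24): clear
  edge (23,24)–(15,21): clear
  edge (15,21)–(15,13): clear
  midpoint (6,37/2) outside
  → clear
Obstacle 3 [(13,4) (20,0) (23,3) (22,11) (17,10)]:
  edge (13,4)–(20,0): clear
  edge (20,0)–(23,3): clear
  edge (23,3)–(22,11): clear
  edge (22,11)–(17,10): clear
  edge (17,10)–(13,4): clear
  midpoint (6,37/2) outside
  → clear
Obstacle 4 [(0,6) (8,1) (11,2) (10,11) (0,10)]:
  edge (0,6)–(8,1): clear
  edge (8,1)–(11,2): clear
  edge (11,2)–(10,11): clear
  edge (10,11)–(0,10): clear
  edge (0,10)–(0,6): clear
  midpoint (6,37/2) outside
  → clear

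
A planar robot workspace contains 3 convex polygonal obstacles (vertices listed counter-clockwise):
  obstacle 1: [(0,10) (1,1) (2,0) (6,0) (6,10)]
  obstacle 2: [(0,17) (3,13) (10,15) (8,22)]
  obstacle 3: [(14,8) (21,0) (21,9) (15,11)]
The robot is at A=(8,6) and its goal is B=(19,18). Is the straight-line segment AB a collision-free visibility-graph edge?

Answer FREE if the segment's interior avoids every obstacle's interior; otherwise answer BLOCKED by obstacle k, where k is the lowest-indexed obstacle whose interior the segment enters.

FREE

Obstacle 1 [(0,10) (1,1) (2,0) (6,0) (6,10)]:
  edge (0,10)–(1,1): clear
  edge (1,1)–(2,0): clear
  edge (2,0)–(6,0): clear
  edge (6,0)–(6,10): clear
  edge (6,10)–(0,10): clear
  midpoint (27/2,12) outside
  → clear
Obstacle 2 [(0,17) (3,13) (10,15) (8,22)]:
  edge (0,17)–(3,13): clear
  edge (3,13)–(10,15): clear
  edge (10,15)–(8,22): clear
  edge (8,22)–(0,17): clear
  midpoint (27/2,12) outside
  → clear
Obstacle 3 [(14,8) (21,0) (21,9) (15,11)]:
  edge (14,8)–(21,0): clear
  edge (21,0)–(21,9): clear
  edge (21,9)–(15,11): clear
  edge (15,11)–(14,8): clear
  midpoint (27/2,12) outside
  → clear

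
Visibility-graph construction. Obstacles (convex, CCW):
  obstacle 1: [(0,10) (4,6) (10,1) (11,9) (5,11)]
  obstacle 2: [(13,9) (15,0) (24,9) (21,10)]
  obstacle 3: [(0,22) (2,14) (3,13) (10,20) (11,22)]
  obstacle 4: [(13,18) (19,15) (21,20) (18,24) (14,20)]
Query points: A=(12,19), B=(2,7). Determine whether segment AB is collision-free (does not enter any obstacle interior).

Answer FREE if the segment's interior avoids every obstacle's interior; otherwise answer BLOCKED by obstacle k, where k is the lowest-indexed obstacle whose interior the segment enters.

Obstacle 1 [(0,10) (4,6) (10,1) (11,9) (5,11)]:
  edge (0,10)–(4,6): crosses AB
  edge (4,6)–(10,1): clear
  edge (10,1)–(11,9): clear
  edge (11,9)–(5,11): crosses AB
  edge (5,11)–(0,10): clear
  → BLOCKED
Obstacle 2 [(13,9) (15,0) (24,9) (21,10)]:
  edge (13,9)–(15,0): clear
  edge (15,0)–(24,9): clear
  edge (24,9)–(21,10): clear
  edge (21,10)–(13,9): clear
  midpoint (7,13) outside
  → clear
Obstacle 3 [(0,22) (2,14) (3,13) (10,20) (11,22)]:
  edge (0,22)–(2,14): clear
  edge (2,14)–(3,13): clear
  edge (3,13)–(10,20): clear
  edge (10,20)–(11,22): clear
  edge (11,22)–(0,22): clear
  midpoint (7,13) outside
  → clear
Obstacle 4 [(13,18) (19,15) (21,20) (18,24) (14,20)]:
  edge (13,18)–(19,15): clear
  edge (19,15)–(21,20): clear
  edge (21,20)–(18,24): clear
  edge (18,24)–(14,20): clear
  edge (14,20)–(13,18): clear
  midpoint (7,13) outside
  → clear

BLOCKED by obstacle 1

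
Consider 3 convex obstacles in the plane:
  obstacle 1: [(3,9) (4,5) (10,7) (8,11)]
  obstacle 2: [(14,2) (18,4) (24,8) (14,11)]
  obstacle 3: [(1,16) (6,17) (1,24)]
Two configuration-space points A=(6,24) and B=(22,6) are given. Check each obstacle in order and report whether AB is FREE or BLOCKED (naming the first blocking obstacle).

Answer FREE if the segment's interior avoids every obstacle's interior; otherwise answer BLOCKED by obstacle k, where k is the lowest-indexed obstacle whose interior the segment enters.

Obstacle 1 [(3,9) (4,5) (10,7) (8,11)]:
  edge (3,9)–(4,5): clear
  edge (4,5)–(10,7): clear
  edge (10,7)–(8,11): clear
  edge (8,11)–(3,9): clear
  midpoint (14,15) outside
  → clear
Obstacle 2 [(14,2) (18,4) (24,8) (14,11)]:
  edge (14,2)–(18,4): clear
  edge (18,4)–(24,8): crosses AB
  edge (24,8)–(14,11): crosses AB
  edge (14,11)–(14,2): clear
  → BLOCKED
Obstacle 3 [(1,16) (6,17) (1,24)]:
  edge (1,16)–(6,17): clear
  edge (6,17)–(1,24): clear
  edge (1,24)–(1,16): clear
  midpoint (14,15) outside
  → clear

BLOCKED by obstacle 2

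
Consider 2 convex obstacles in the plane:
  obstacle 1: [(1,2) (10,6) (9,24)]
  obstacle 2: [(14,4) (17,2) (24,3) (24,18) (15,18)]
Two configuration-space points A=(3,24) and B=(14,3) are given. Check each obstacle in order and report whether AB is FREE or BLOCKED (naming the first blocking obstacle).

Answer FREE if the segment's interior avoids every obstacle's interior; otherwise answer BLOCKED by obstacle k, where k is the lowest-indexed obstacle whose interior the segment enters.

Obstacle 1 [(1,2) (10,6) (9,24)]:
  edge (1,2)–(10,6): clear
  edge (10,6)–(9,24): crosses AB
  edge (9,24)–(1,2): crosses AB
  → BLOCKED
Obstacle 2 [(14,4) (17,2) (24,3) (24,18) (15,18)]:
  edge (14,4)–(17,2): clear
  edge (17,2)–(24,3): clear
  edge (24,3)–(24,18): clear
  edge (24,18)–(15,18): clear
  edge (15,18)–(14,4): clear
  midpoint (17/2,27/2) outside
  → clear

BLOCKED by obstacle 1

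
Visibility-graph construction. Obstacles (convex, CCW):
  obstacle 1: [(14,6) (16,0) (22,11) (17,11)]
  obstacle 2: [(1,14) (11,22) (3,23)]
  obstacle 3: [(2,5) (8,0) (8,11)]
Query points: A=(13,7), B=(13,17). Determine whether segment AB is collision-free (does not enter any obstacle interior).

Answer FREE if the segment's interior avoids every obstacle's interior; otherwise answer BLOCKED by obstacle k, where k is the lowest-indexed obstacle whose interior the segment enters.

FREE

Obstacle 1 [(14,6) (16,0) (22,11) (17,11)]:
  edge (14,6)–(16,0): clear
  edge (16,0)–(22,11): clear
  edge (22,11)–(17,11): clear
  edge (17,11)–(14,6): clear
  midpoint (13,12) outside
  → clear
Obstacle 2 [(1,14) (11,22) (3,23)]:
  edge (1,14)–(11,22): clear
  edge (11,22)–(3,23): clear
  edge (3,23)–(1,14): clear
  midpoint (13,12) outside
  → clear
Obstacle 3 [(2,5) (8,0) (8,11)]:
  edge (2,5)–(8,0): clear
  edge (8,0)–(8,11): clear
  edge (8,11)–(2,5): clear
  midpoint (13,12) outside
  → clear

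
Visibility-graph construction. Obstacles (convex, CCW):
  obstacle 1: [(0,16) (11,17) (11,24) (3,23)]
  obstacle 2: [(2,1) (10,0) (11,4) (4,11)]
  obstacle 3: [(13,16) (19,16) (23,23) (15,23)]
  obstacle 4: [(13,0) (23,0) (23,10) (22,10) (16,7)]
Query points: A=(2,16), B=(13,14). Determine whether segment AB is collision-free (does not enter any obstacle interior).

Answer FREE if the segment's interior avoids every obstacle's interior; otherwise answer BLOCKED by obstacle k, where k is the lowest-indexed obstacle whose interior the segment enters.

FREE

Obstacle 1 [(0,16) (11,17) (11,24) (3,23)]:
  edge (0,16)–(11,17): clear
  edge (11,17)–(11,24): clear
  edge (11,24)–(3,23): clear
  edge (3,23)–(0,16): clear
  midpoint (15/2,15) outside
  → clear
Obstacle 2 [(2,1) (10,0) (11,4) (4,11)]:
  edge (2,1)–(10,0): clear
  edge (10,0)–(11,4): clear
  edge (11,4)–(4,11): clear
  edge (4,11)–(2,1): clear
  midpoint (15/2,15) outside
  → clear
Obstacle 3 [(13,16) (19,16) (23,23) (15,23)]:
  edge (13,16)–(19,16): clear
  edge (19,16)–(23,23): clear
  edge (23,23)–(15,23): clear
  edge (15,23)–(13,16): clear
  midpoint (15/2,15) outside
  → clear
Obstacle 4 [(13,0) (23,0) (23,10) (22,10) (16,7)]:
  edge (13,0)–(23,0): clear
  edge (23,0)–(23,10): clear
  edge (23,10)–(22,10): clear
  edge (22,10)–(16,7): clear
  edge (16,7)–(13,0): clear
  midpoint (15/2,15) outside
  → clear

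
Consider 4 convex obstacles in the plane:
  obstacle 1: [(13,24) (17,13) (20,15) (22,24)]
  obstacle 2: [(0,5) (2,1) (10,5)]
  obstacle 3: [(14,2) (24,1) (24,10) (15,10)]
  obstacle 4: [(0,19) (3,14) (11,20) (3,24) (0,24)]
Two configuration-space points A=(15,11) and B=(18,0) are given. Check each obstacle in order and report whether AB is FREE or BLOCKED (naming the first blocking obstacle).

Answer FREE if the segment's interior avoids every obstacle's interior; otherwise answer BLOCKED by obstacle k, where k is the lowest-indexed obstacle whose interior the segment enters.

BLOCKED by obstacle 3

Obstacle 1 [(13,24) (17,13) (20,15) (22,24)]:
  edge (13,24)–(17,13): clear
  edge (17,13)–(20,15): clear
  edge (20,15)–(22,24): clear
  edge (22,24)–(13,24): clear
  midpoint (33/2,11/2) outside
  → clear
Obstacle 2 [(0,5) (2,1) (10,5)]:
  edge (0,5)–(2,1): clear
  edge (2,1)–(10,5): clear
  edge (10,5)–(0,5): clear
  midpoint (33/2,11/2) outside
  → clear
Obstacle 3 [(14,2) (24,1) (24,10) (15,10)]:
  edge (14,2)–(24,1): crosses AB
  edge (24,1)–(24,10): clear
  edge (24,10)–(15,10): crosses AB
  edge (15,10)–(14,2): clear
  → BLOCKED
Obstacle 4 [(0,19) (3,14) (11,20) (3,24) (0,24)]:
  edge (0,19)–(3,14): clear
  edge (3,14)–(11,20): clear
  edge (11,20)–(3,24): clear
  edge (3,24)–(0,24): clear
  edge (0,24)–(0,19): clear
  midpoint (33/2,11/2) outside
  → clear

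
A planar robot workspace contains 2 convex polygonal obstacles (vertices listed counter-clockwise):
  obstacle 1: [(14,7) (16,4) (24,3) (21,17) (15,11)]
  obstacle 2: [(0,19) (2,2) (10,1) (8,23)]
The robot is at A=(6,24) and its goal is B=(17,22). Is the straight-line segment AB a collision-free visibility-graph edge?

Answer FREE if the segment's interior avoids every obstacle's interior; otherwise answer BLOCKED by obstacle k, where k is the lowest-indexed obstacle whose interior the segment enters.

Obstacle 1 [(14,7) (16,4) (24,3) (21,17) (15,11)]:
  edge (14,7)–(16,4): clear
  edge (16,4)–(24,3): clear
  edge (24,3)–(21,17): clear
  edge (21,17)–(15,11): clear
  edge (15,11)–(14,7): clear
  midpoint (23/2,23) outside
  → clear
Obstacle 2 [(0,19) (2,2) (10,1) (8,23)]:
  edge (0,19)–(2,2): clear
  edge (2,2)–(10,1): clear
  edge (10,1)–(8,23): clear
  edge (8,23)–(0,19): clear
  midpoint (23/2,23) outside
  → clear

FREE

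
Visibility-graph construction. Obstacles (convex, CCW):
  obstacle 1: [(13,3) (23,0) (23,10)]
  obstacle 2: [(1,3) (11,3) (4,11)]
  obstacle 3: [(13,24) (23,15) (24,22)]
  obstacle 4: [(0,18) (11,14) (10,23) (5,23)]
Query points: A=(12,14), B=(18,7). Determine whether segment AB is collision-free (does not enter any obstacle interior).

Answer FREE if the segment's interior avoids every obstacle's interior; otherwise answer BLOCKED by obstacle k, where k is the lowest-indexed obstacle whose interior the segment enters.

FREE

Obstacle 1 [(13,3) (23,0) (23,10)]:
  edge (13,3)–(23,0): clear
  edge (23,0)–(23,10): clear
  edge (23,10)–(13,3): clear
  midpoint (15,21/2) outside
  → clear
Obstacle 2 [(1,3) (11,3) (4,11)]:
  edge (1,3)–(11,3): clear
  edge (11,3)–(4,11): clear
  edge (4,11)–(1,3): clear
  midpoint (15,21/2) outside
  → clear
Obstacle 3 [(13,24) (23,15) (24,22)]:
  edge (13,24)–(23,15): clear
  edge (23,15)–(24,22): clear
  edge (24,22)–(13,24): clear
  midpoint (15,21/2) outside
  → clear
Obstacle 4 [(0,18) (11,14) (10,23) (5,23)]:
  edge (0,18)–(11,14): clear
  edge (11,14)–(10,23): clear
  edge (10,23)–(5,23): clear
  edge (5,23)–(0,18): clear
  midpoint (15,21/2) outside
  → clear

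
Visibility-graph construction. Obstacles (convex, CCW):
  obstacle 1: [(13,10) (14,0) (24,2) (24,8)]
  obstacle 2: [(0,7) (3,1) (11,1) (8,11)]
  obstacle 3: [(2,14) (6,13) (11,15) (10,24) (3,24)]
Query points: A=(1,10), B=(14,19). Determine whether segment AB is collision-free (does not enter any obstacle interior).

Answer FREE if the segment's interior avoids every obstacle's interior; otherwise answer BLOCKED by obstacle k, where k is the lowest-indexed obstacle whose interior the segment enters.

BLOCKED by obstacle 3

Obstacle 1 [(13,10) (14,0) (24,2) (24,8)]:
  edge (13,10)–(14,0): clear
  edge (14,0)–(24,2): clear
  edge (24,2)–(24,8): clear
  edge (24,8)–(13,10): clear
  midpoint (15/2,29/2) outside
  → clear
Obstacle 2 [(0,7) (3,1) (11,1) (8,11)]:
  edge (0,7)–(3,1): clear
  edge (3,1)–(11,1): clear
  edge (11,1)–(8,11): clear
  edge (8,11)–(0,7): clear
  midpoint (15/2,29/2) outside
  → clear
Obstacle 3 [(2,14) (6,13) (11,15) (10,24) (3,24)]:
  edge (2,14)–(6,13): crosses AB
  edge (6,13)–(11,15): clear
  edge (11,15)–(10,24): crosses AB
  edge (10,24)–(3,24): clear
  edge (3,24)–(2,14): clear
  → BLOCKED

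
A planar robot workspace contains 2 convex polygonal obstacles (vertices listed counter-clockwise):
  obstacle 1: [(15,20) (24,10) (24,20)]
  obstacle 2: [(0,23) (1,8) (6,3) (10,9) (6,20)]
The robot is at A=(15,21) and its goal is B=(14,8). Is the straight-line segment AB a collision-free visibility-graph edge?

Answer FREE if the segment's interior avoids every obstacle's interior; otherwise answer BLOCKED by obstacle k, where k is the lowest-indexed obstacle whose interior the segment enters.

Obstacle 1 [(15,20) (24,10) (24,20)]:
  edge (15,20)–(24,10): clear
  edge (24,10)–(24,20): clear
  edge (24,20)–(15,20): clear
  midpoint (29/2,29/2) outside
  → clear
Obstacle 2 [(0,23) (1,8) (6,3) (10,9) (6,20)]:
  edge (0,23)–(1,8): clear
  edge (1,8)–(6,3): clear
  edge (6,3)–(10,9): clear
  edge (10,9)–(6,20): clear
  edge (6,20)–(0,23): clear
  midpoint (29/2,29/2) outside
  → clear

FREE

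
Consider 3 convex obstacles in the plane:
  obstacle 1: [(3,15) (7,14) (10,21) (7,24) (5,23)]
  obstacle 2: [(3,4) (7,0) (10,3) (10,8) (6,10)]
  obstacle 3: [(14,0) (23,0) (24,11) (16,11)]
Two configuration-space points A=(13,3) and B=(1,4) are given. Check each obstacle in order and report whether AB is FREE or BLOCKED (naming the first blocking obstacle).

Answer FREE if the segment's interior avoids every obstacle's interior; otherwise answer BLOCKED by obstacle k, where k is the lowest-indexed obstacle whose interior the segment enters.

Obstacle 1 [(3,15) (7,14) (10,21) (7,24) (5,23)]:
  edge (3,15)–(7,14): clear
  edge (7,14)–(10,21): clear
  edge (10,21)–(7,24): clear
  edge (7,24)–(5,23): clear
  edge (5,23)–(3,15): clear
  midpoint (7,7/2) outside
  → clear
Obstacle 2 [(3,4) (7,0) (10,3) (10,8) (6,10)]:
  edge (3,4)–(7,0): crosses AB
  edge (7,0)–(10,3): clear
  edge (10,3)–(10,8): crosses AB
  edge (10,8)–(6,10): clear
  edge (6,10)–(3,4): clear
  → BLOCKED
Obstacle 3 [(14,0) (23,0) (24,11) (16,11)]:
  edge (14,0)–(23,0): clear
  edge (23,0)–(24,11): clear
  edge (24,11)–(16,11): clear
  edge (16,11)–(14,0): clear
  midpoint (7,7/2) outside
  → clear

BLOCKED by obstacle 2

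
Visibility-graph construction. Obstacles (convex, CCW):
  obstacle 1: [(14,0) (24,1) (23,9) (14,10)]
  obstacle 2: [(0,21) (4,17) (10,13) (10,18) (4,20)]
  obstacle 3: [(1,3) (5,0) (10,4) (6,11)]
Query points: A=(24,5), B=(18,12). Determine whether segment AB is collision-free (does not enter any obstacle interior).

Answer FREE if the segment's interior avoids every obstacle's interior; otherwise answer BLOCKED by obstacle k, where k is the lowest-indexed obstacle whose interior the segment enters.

BLOCKED by obstacle 1

Obstacle 1 [(14,0) (24,1) (23,9) (14,10)]:
  edge (14,0)–(24,1): clear
  edge (24,1)–(23,9): crosses AB
  edge (23,9)–(14,10): crosses AB
  edge (14,10)–(14,0): clear
  → BLOCKED
Obstacle 2 [(0,21) (4,17) (10,13) (10,18) (4,20)]:
  edge (0,21)–(4,17): clear
  edge (4,17)–(10,13): clear
  edge (10,13)–(10,18): clear
  edge (10,18)–(4,20): clear
  edge (4,20)–(0,21): clear
  midpoint (21,17/2) outside
  → clear
Obstacle 3 [(1,3) (5,0) (10,4) (6,11)]:
  edge (1,3)–(5,0): clear
  edge (5,0)–(10,4): clear
  edge (10,4)–(6,11): clear
  edge (6,11)–(1,3): clear
  midpoint (21,17/2) outside
  → clear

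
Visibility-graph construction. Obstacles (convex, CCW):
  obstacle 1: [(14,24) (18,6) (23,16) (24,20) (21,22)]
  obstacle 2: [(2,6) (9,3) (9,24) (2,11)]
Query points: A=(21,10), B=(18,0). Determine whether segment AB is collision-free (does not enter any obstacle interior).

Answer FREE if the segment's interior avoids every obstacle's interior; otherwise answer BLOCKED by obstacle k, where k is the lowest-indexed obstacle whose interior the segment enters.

FREE

Obstacle 1 [(14,24) (18,6) (23,16) (24,20) (21,22)]:
  edge (14,24)–(18,6): clear
  edge (18,6)–(23,16): clear
  edge (23,16)–(24,20): clear
  edge (24,20)–(21,22): clear
  edge (21,22)–(14,24): clear
  midpoint (39/2,5) outside
  → clear
Obstacle 2 [(2,6) (9,3) (9,24) (2,11)]:
  edge (2,6)–(9,3): clear
  edge (9,3)–(9,24): clear
  edge (9,24)–(2,11): clear
  edge (2,11)–(2,6): clear
  midpoint (39/2,5) outside
  → clear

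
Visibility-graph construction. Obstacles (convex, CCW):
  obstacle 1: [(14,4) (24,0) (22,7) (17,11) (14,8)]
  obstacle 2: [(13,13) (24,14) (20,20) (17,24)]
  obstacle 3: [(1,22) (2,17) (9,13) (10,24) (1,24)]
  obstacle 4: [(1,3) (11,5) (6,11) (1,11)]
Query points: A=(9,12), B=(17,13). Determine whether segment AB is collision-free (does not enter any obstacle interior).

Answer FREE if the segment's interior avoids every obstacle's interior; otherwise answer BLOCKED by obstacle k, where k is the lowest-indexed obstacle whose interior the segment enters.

Obstacle 1 [(14,4) (24,0) (22,7) (17,11) (14,8)]:
  edge (14,4)–(24,0): clear
  edge (24,0)–(22,7): clear
  edge (22,7)–(17,11): clear
  edge (17,11)–(14,8): clear
  edge (14,8)–(14,4): clear
  midpoint (13,25/2) outside
  → clear
Obstacle 2 [(13,13) (24,14) (20,20) (17,24)]:
  edge (13,13)–(24,14): clear
  edge (24,14)–(20,20): clear
  edge (20,20)–(17,24): clear
  edge (17,24)–(13,13): clear
  midpoint (13,25/2) outside
  → clear
Obstacle 3 [(1,22) (2,17) (9,13) (10,24) (1,24)]:
  edge (1,22)–(2,17): clear
  edge (2,17)–(9,13): clear
  edge (9,13)–(10,24): clear
  edge (10,24)–(1,24): clear
  edge (1,24)–(1,22): clear
  midpoint (13,25/2) outside
  → clear
Obstacle 4 [(1,3) (11,5) (6,11) (1,11)]:
  edge (1,3)–(11,5): clear
  edge (11,5)–(6,11): clear
  edge (6,11)–(1,11): clear
  edge (1,11)–(1,3): clear
  midpoint (13,25/2) outside
  → clear

FREE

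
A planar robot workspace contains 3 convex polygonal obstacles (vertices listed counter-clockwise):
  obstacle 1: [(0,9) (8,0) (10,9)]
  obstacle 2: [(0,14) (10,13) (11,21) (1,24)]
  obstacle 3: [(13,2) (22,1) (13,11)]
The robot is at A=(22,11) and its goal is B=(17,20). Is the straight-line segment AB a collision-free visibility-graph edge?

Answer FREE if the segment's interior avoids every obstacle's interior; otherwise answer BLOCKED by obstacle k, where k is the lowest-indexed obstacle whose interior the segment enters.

Obstacle 1 [(0,9) (8,0) (10,9)]:
  edge (0,9)–(8,0): clear
  edge (8,0)–(10,9): clear
  edge (10,9)–(0,9): clear
  midpoint (39/2,31/2) outside
  → clear
Obstacle 2 [(0,14) (10,13) (11,21) (1,24)]:
  edge (0,14)–(10,13): clear
  edge (10,13)–(11,21): clear
  edge (11,21)–(1,24): clear
  edge (1,24)–(0,14): clear
  midpoint (39/2,31/2) outside
  → clear
Obstacle 3 [(13,2) (22,1) (13,11)]:
  edge (13,2)–(22,1): clear
  edge (22,1)–(13,11): clear
  edge (13,11)–(13,2): clear
  midpoint (39/2,31/2) outside
  → clear

FREE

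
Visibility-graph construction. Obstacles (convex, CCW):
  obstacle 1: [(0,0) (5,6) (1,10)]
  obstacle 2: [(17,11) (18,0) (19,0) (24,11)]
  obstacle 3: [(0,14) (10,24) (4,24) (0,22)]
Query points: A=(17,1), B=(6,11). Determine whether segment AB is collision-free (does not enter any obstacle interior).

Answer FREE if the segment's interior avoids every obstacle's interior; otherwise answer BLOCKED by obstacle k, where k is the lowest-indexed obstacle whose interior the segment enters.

Obstacle 1 [(0,0) (5,6) (1,10)]:
  edge (0,0)–(5,6): clear
  edge (5,6)–(1,10): clear
  edge (1,10)–(0,0): clear
  midpoint (23/2,6) outside
  → clear
Obstacle 2 [(17,11) (18,0) (19,0) (24,11)]:
  edge (17,11)–(18,0): clear
  edge (18,0)–(19,0): clear
  edge (19,0)–(24,11): clear
  edge (24,11)–(17,11): clear
  midpoint (23/2,6) outside
  → clear
Obstacle 3 [(0,14) (10,24) (4,24) (0,22)]:
  edge (0,14)–(10,24): clear
  edge (10,24)–(4,24): clear
  edge (4,24)–(0,22): clear
  edge (0,22)–(0,14): clear
  midpoint (23/2,6) outside
  → clear

FREE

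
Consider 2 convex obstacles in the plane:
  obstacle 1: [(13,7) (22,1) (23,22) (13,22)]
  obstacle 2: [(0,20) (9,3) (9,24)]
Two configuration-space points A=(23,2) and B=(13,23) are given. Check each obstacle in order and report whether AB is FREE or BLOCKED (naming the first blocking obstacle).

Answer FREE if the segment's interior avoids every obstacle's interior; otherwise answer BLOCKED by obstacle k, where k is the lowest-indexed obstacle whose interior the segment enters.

Obstacle 1 [(13,7) (22,1) (23,22) (13,22)]:
  edge (13,7)–(22,1): clear
  edge (22,1)–(23,22): crosses AB
  edge (23,22)–(13,22): crosses AB
  edge (13,22)–(13,7): clear
  → BLOCKED
Obstacle 2 [(0,20) (9,3) (9,24)]:
  edge (0,20)–(9,3): clear
  edge (9,3)–(9,24): clear
  edge (9,24)–(0,20): clear
  midpoint (18,25/2) outside
  → clear

BLOCKED by obstacle 1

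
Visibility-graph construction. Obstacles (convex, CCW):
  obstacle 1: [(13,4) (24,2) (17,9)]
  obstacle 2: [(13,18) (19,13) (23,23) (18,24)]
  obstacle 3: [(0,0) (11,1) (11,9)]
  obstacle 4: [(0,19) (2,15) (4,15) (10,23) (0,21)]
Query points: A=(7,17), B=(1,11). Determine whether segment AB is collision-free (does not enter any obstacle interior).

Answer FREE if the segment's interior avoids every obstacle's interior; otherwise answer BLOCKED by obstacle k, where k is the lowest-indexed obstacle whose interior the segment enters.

FREE

Obstacle 1 [(13,4) (24,2) (17,9)]:
  edge (13,4)–(24,2): clear
  edge (24,2)–(17,9): clear
  edge (17,9)–(13,4): clear
  midpoint (4,14) outside
  → clear
Obstacle 2 [(13,18) (19,13) (23,23) (18,24)]:
  edge (13,18)–(19,13): clear
  edge (19,13)–(23,23): clear
  edge (23,23)–(18,24): clear
  edge (18,24)–(13,18): clear
  midpoint (4,14) outside
  → clear
Obstacle 3 [(0,0) (11,1) (11,9)]:
  edge (0,0)–(11,1): clear
  edge (11,1)–(11,9): clear
  edge (11,9)–(0,0): clear
  midpoint (4,14) outside
  → clear
Obstacle 4 [(0,19) (2,15) (4,15) (10,23) (0,21)]:
  edge (0,19)–(2,15): clear
  edge (2,15)–(4,15): clear
  edge (4,15)–(10,23): clear
  edge (10,23)–(0,21): clear
  edge (0,21)–(0,19): clear
  midpoint (4,14) outside
  → clear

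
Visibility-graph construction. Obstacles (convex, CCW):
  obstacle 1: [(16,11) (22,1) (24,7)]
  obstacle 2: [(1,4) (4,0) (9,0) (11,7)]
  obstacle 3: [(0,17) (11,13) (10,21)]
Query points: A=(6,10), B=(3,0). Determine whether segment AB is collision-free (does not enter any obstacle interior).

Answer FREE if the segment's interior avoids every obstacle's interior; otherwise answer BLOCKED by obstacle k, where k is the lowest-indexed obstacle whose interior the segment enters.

BLOCKED by obstacle 2

Obstacle 1 [(16,11) (22,1) (24,7)]:
  edge (16,11)–(22,1): clear
  edge (22,1)–(24,7): clear
  edge (24,7)–(16,11): clear
  midpoint (9/2,5) outside
  → clear
Obstacle 2 [(1,4) (4,0) (9,0) (11,7)]:
  edge (1,4)–(4,0): crosses AB
  edge (4,0)–(9,0): clear
  edge (9,0)–(11,7): clear
  edge (11,7)–(1,4): crosses AB
  → BLOCKED
Obstacle 3 [(0,17) (11,13) (10,21)]:
  edge (0,17)–(11,13): clear
  edge (11,13)–(10,21): clear
  edge (10,21)–(0,17): clear
  midpoint (9/2,5) outside
  → clear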